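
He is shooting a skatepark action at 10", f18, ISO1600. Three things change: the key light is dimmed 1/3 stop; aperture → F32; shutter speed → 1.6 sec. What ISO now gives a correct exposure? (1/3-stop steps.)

Scene light: 1/3 stop darker.
Aperture: f/18 → f/20 → f/22 → f/25 → f/29 → f/32 — 1 2/3 stops narrower (darker).
Shutter speed: 10 → 8 → 6 → 5 → 4 → 3.2 → 2.5 → 2 → 1.6 — 2 2/3 stops faster (darker).
Net so far: 4 2/3 stops darker. ISO: 1600 → 2000 → 2500 → 3200 → 4000 → 5000 → 6400 → 8000 → 10000 → 12800 → 16000 → 20000 → 25600 → 32000 → 40000.

ISO 40000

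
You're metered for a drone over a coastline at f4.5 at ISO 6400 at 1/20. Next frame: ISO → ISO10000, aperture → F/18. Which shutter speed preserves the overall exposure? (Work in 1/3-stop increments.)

0.5 s

ISO: 6400 → 8000 → 10000 — 2/3 stop raised (brighter).
Aperture: f/4.5 → f/5 → f/5.6 → f/6.3 → f/7.1 → f/8 → f/9 → f/10 → f/11 → f/13 → f/14 → f/16 → f/18 — 4 stops stopped down (darker).
Net change so far: 3 1/3 stops darker. Offset with the shutter speed: 1/20 → 1/15 → 1/13 → 1/10 → 1/8 → 1/6 → 1/5 → 1/4 → 0.3 → 0.4 → 0.5.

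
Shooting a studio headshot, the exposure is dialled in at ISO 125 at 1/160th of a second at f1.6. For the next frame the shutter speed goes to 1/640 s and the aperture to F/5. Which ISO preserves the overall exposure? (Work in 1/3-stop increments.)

ISO 5000

Shutter speed: 1/160 → 1/200 → 1/250 → 1/320 → 1/400 → 1/500 → 1/640 — 2 stops faster (darker).
Aperture: f/1.6 → f/1.8 → f/2 → f/2.2 → f/2.5 → f/2.8 → f/3.2 → f/3.5 → f/4 → f/4.5 → f/5 — 3 1/3 stops narrower (darker).
Net change so far: 5 1/3 stops darker. Offset with the ISO: 125 → 160 → 200 → 250 → 320 → 400 → 500 → 640 → 800 → 1000 → 1250 → 1600 → 2000 → 2500 → 3200 → 4000 → 5000.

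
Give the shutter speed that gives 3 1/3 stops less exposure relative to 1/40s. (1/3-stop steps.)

1/400s

Shutter speed: 1/40 → 1/50 → 1/60 → 1/80 → 1/100 → 1/125 → 1/160 → 1/200 → 1/250 → 1/320 → 1/400 — 3 1/3 stops faster (darker).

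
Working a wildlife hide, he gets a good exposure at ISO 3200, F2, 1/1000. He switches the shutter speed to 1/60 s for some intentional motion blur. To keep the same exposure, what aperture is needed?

Shutter speed: 1/1000 → 1/500 → 1/250 → 1/125 → 1/60 — 4 stops longer (brighter).
Need 4 stops darker from the aperture: f/2 → f/2.8 → f/4 → f/5.6 → f/8.

f/8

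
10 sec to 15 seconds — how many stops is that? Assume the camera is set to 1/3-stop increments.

10 → 13 → 15 — count the steps: 2 third-stops = 2/3 stop.

2/3 stop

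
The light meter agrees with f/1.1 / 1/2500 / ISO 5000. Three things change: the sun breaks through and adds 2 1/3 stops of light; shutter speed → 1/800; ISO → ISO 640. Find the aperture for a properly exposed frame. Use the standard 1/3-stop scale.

Scene light: 2 1/3 stops brighter.
Shutter speed: 1/2500 → 1/2000 → 1/1600 → 1/1250 → 1/1000 → 1/800 — 1 2/3 stops longer (brighter).
ISO: 5000 → 4000 → 3200 → 2500 → 2000 → 1600 → 1250 → 1000 → 800 → 640 — 3 stops dropped (darker).
Net so far: 1 stop brighter. Aperture: f/1.1 → f/1.2 → f/1.4 → f/1.6.

f/1.6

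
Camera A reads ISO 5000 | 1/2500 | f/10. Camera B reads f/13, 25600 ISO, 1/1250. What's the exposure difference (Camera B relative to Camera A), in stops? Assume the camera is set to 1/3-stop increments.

Aperture: f/10 → f/11 → f/13 — 2/3 stop narrower (darker).
Shutter speed: 1/2500 → 1/2000 → 1/1600 → 1/1250 — 1 stop longer (brighter).
ISO: 5000 → 6400 → 8000 → 10000 → 12800 → 16000 → 20000 → 25600 — 2 1/3 stops raised (brighter).
Net: −2/3 +1 +2 1/3 = +2 2/3 stops.

2 2/3 stops brighter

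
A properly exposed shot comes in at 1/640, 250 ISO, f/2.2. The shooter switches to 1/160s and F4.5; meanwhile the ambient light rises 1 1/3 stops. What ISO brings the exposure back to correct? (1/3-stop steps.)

ISO 100

Scene light: 1 1/3 stops brighter.
Shutter speed: 1/640 → 1/500 → 1/400 → 1/320 → 1/250 → 1/200 → 1/160 — 2 stops slower (brighter).
Aperture: f/2.2 → f/2.5 → f/2.8 → f/3.2 → f/3.5 → f/4 → f/4.5 — 2 stops stopped down (darker).
Net so far: 1 1/3 stops brighter. ISO: 250 → 200 → 160 → 125 → 100.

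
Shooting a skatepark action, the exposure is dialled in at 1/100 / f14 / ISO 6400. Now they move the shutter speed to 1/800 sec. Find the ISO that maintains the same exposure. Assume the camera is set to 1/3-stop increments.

ISO 51200

Shutter speed: 1/100 → 1/125 → 1/160 → 1/200 → 1/250 → 1/320 → 1/400 → 1/500 → 1/640 → 1/800 — 3 stops faster (darker).
Need 3 stops brighter from the ISO: 6400 → 8000 → 10000 → 12800 → 16000 → 20000 → 25600 → 32000 → 40000 → 51200.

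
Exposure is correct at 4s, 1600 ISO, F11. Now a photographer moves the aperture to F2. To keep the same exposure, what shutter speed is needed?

Aperture: f/11 → f/8 → f/5.6 → f/4 → f/2.8 → f/2 — 5 stops opened up (brighter).
Need 5 stops darker from the shutter speed: 4 → 2 → 1 → 1/2 → 1/4 → 1/8.

1/8s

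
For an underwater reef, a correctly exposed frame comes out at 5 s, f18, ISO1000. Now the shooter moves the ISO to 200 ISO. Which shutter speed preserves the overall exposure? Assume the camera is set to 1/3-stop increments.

ISO: 1000 → 800 → 640 → 500 → 400 → 320 → 250 → 200 — 2 1/3 stops lower (darker).
Need 2 1/3 stops brighter from the shutter speed: 5 → 6 → 8 → 10 → 13 → 15 → 20 → 25.

25 s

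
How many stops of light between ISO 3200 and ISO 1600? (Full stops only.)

1 stop

3200 → 1600 — count the steps: 1 stop.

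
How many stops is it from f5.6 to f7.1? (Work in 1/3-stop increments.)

2/3 stop

f/5.6 → f/6.3 → f/7.1 — count the steps: 2 third-stops = 2/3 stop.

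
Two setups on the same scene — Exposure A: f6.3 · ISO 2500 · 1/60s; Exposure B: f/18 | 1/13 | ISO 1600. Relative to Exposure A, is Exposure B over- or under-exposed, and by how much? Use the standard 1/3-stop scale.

Aperture: f/6.3 → f/7.1 → f/8 → f/9 → f/10 → f/11 → f/13 → f/14 → f/16 → f/18 — 3 stops smaller aperture (darker).
Shutter speed: 1/60 → 1/50 → 1/40 → 1/30 → 1/25 → 1/20 → 1/15 → 1/13 — 2 1/3 stops slower (brighter).
ISO: 2500 → 2000 → 1600 — 2/3 stop lower (darker).
Net: −3 +2 1/3 −2/3 = −1 1/3 stops.

1 1/3 stops darker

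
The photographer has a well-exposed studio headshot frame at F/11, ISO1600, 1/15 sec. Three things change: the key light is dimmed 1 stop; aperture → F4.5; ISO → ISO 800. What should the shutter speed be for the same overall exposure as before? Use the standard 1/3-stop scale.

1/25s

Scene light: 1 stop darker.
Aperture: f/11 → f/10 → f/9 → f/8 → f/7.1 → f/6.3 → f/5.6 → f/5 → f/4.5 — 2 2/3 stops opened up (brighter).
ISO: 1600 → 1250 → 1000 → 800 — 1 stop dropped (darker).
Net so far: 2/3 stop brighter. Shutter speed: 1/15 → 1/20 → 1/25.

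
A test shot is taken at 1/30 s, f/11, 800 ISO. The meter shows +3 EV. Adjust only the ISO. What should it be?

Overexposed by 3 stops → need 3 stops darker.
ISO: 800 → 400 → 200 → 100.

ISO 100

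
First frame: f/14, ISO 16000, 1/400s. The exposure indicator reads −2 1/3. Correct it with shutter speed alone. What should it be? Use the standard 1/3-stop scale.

Underexposed by 2 1/3 stops → need 2 1/3 stops brighter.
Shutter speed: 1/400 → 1/320 → 1/250 → 1/200 → 1/160 → 1/125 → 1/100 → 1/80.

1/80s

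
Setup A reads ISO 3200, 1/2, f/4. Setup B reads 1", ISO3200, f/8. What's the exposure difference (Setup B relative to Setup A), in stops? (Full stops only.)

1 stop darker

Aperture: f/4 → f/5.6 → f/8 — 2 stops smaller aperture (darker).
Shutter speed: 1/2 → 1 — 1 stop longer (brighter).
ISO: unchanged.
Net: −2 +1 = −1 stop.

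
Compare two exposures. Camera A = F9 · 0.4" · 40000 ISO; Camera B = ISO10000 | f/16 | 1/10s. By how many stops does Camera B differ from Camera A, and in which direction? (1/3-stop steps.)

Aperture: f/9 → f/10 → f/11 → f/13 → f/14 → f/16 — 1 2/3 stops narrower (darker).
Shutter speed: 0.4 → 0.3 → 1/4 → 1/5 → 1/6 → 1/8 → 1/10 — 2 stops faster (darker).
ISO: 40000 → 32000 → 25600 → 20000 → 16000 → 12800 → 10000 — 2 stops dropped (darker).
Net: −1 2/3 −2 −2 = −5 2/3 stops.

5 2/3 stops darker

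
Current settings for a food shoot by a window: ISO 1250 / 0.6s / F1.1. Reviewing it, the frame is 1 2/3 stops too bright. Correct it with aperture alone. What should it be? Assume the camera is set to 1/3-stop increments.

Overexposed by 1 2/3 stops → need 1 2/3 stops darker.
Aperture: f/1.1 → f/1.2 → f/1.4 → f/1.6 → f/1.8 → f/2.

f/2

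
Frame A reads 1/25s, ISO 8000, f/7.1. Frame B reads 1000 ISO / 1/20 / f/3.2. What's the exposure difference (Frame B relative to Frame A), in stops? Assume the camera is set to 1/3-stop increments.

1/3 stop darker

Aperture: f/7.1 → f/6.3 → f/5.6 → f/5 → f/4.5 → f/4 → f/3.5 → f/3.2 — 2 1/3 stops larger aperture (brighter).
Shutter speed: 1/25 → 1/20 — 1/3 stop longer (brighter).
ISO: 8000 → 6400 → 5000 → 4000 → 3200 → 2500 → 2000 → 1600 → 1250 → 1000 — 3 stops dropped (darker).
Net: +2 1/3 +1/3 −3 = −1/3 stops.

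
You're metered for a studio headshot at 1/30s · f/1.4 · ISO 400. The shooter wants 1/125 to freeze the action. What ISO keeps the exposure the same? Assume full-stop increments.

Shutter speed: 1/30 → 1/60 → 1/125 — 2 stops shorter (darker).
Need 2 stops brighter from the ISO: 400 → 800 → 1600.

ISO 1600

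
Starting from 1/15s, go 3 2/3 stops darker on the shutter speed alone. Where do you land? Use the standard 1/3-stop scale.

Shutter speed: 1/15 → 1/20 → 1/25 → 1/30 → 1/40 → 1/50 → 1/60 → 1/80 → 1/100 → 1/125 → 1/160 → 1/200 — 3 2/3 stops faster (darker).

1/200s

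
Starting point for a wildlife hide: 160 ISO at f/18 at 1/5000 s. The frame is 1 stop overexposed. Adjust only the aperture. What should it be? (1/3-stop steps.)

f/25

Overexposed by 1 stop → need 1 stop darker.
Aperture: f/18 → f/20 → f/22 → f/25.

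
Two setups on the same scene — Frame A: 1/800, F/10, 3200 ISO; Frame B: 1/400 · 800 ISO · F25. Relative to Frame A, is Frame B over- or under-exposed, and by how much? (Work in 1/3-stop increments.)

3 2/3 stops darker

Aperture: f/10 → f/11 → f/13 → f/14 → f/16 → f/18 → f/20 → f/22 → f/25 — 2 2/3 stops narrower (darker).
Shutter speed: 1/800 → 1/640 → 1/500 → 1/400 — 1 stop longer (brighter).
ISO: 3200 → 2500 → 2000 → 1600 → 1250 → 1000 → 800 — 2 stops dropped (darker).
Net: −2 2/3 +1 −2 = −3 2/3 stops.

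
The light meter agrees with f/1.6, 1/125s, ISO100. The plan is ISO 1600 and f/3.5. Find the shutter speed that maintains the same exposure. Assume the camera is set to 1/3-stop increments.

ISO: 100 → 125 → 160 → 200 → 250 → 320 → 400 → 500 → 640 → 800 → 1000 → 1250 → 1600 — 4 stops raised (brighter).
Aperture: f/1.6 → f/1.8 → f/2 → f/2.2 → f/2.5 → f/2.8 → f/3.2 → f/3.5 — 2 1/3 stops smaller aperture (darker).
Net change so far: 1 2/3 stops brighter. Offset with the shutter speed: 1/125 → 1/160 → 1/200 → 1/250 → 1/320 → 1/400.

1/400s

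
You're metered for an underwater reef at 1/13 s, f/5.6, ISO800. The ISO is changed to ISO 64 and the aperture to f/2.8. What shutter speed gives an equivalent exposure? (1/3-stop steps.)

1/4s

ISO: 800 → 640 → 500 → 400 → 320 → 250 → 200 → 160 → 125 → 100 → 80 → 64 — 3 2/3 stops lower (darker).
Aperture: f/5.6 → f/5 → f/4.5 → f/4 → f/3.5 → f/3.2 → f/2.8 — 2 stops larger aperture (brighter).
Net change so far: 1 2/3 stops darker. Offset with the shutter speed: 1/13 → 1/10 → 1/8 → 1/6 → 1/5 → 1/4.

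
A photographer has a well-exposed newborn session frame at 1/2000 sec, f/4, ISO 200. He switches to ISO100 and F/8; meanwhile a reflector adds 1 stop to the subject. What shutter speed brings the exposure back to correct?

1/500s

Scene light: 1 stop brighter.
ISO: 200 → 100 — 1 stop dropped (darker).
Aperture: f/4 → f/5.6 → f/8 — 2 stops narrower (darker).
Net so far: 2 stops darker. Shutter speed: 1/2000 → 1/1000 → 1/500.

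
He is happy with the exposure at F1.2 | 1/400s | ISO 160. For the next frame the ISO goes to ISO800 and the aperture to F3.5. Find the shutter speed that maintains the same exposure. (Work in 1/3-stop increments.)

ISO: 160 → 200 → 250 → 320 → 400 → 500 → 640 → 800 — 2 1/3 stops raised (brighter).
Aperture: f/1.2 → f/1.4 → f/1.6 → f/1.8 → f/2 → f/2.2 → f/2.5 → f/2.8 → f/3.2 → f/3.5 — 3 stops stopped down (darker).
Net change so far: 2/3 stop darker. Offset with the shutter speed: 1/400 → 1/320 → 1/250.

1/250s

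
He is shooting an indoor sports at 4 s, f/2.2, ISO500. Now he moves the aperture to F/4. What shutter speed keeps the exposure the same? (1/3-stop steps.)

Aperture: f/2.2 → f/2.5 → f/2.8 → f/3.2 → f/3.5 → f/4 — 1 2/3 stops narrower (darker).
Need 1 2/3 stops brighter from the shutter speed: 4 → 5 → 6 → 8 → 10 → 13.

13 s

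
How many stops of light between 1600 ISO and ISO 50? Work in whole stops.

1600 → 800 → 400 → 200 → 100 → 50 — count the steps: 5 stops.

5 stops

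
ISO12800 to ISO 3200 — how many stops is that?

12800 → 6400 → 3200 — count the steps: 2 stops.

2 stops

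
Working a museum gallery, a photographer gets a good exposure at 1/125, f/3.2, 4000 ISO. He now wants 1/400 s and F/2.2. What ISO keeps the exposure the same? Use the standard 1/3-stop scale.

ISO 6400

Shutter speed: 1/125 → 1/160 → 1/200 → 1/250 → 1/320 → 1/400 — 1 2/3 stops faster (darker).
Aperture: f/3.2 → f/2.8 → f/2.5 → f/2.2 — 1 stop wider (brighter).
Net change so far: 2/3 stop darker. Offset with the ISO: 4000 → 5000 → 6400.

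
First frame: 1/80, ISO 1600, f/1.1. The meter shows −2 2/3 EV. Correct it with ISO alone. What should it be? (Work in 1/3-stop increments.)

Underexposed by 2 2/3 stops → need 2 2/3 stops brighter.
ISO: 1600 → 2000 → 2500 → 3200 → 4000 → 5000 → 6400 → 8000 → 10000.

ISO 10000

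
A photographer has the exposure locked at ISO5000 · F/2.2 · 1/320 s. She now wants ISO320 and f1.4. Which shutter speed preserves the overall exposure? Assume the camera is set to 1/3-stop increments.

ISO: 5000 → 4000 → 3200 → 2500 → 2000 → 1600 → 1250 → 1000 → 800 → 640 → 500 → 400 → 320 — 4 stops dropped (darker).
Aperture: f/2.2 → f/2 → f/1.8 → f/1.6 → f/1.4 — 1 1/3 stops larger aperture (brighter).
Net change so far: 2 2/3 stops darker. Offset with the shutter speed: 1/320 → 1/250 → 1/200 → 1/160 → 1/125 → 1/100 → 1/80 → 1/60 → 1/50.

1/50s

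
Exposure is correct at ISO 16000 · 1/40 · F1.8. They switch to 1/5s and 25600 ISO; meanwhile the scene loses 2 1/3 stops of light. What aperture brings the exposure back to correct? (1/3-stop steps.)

Scene light: 2 1/3 stops darker.
Shutter speed: 1/40 → 1/30 → 1/25 → 1/20 → 1/15 → 1/13 → 1/10 → 1/8 → 1/6 → 1/5 — 3 stops slower (brighter).
ISO: 16000 → 20000 → 25600 — 2/3 stop higher (brighter).
Net so far: 1 1/3 stops brighter. Aperture: f/1.8 → f/2 → f/2.2 → f/2.5 → f/2.8.

f/2.8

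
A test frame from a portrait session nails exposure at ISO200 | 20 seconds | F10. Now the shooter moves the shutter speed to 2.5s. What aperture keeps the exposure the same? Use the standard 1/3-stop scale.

Shutter speed: 20 → 15 → 13 → 10 → 8 → 6 → 5 → 4 → 3.2 → 2.5 — 3 stops shorter (darker).
Need 3 stops brighter from the aperture: f/10 → f/9 → f/8 → f/7.1 → f/6.3 → f/5.6 → f/5 → f/4.5 → f/4 → f/3.5.

f/3.5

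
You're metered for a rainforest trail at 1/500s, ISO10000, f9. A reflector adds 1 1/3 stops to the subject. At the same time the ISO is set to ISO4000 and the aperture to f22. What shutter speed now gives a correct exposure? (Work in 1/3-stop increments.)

Scene light: 1 1/3 stops brighter.
ISO: 10000 → 8000 → 6400 → 5000 → 4000 — 1 1/3 stops lower (darker).
Aperture: f/9 → f/10 → f/11 → f/13 → f/14 → f/16 → f/18 → f/20 → f/22 — 2 2/3 stops narrower (darker).
Net so far: 2 2/3 stops darker. Shutter speed: 1/500 → 1/400 → 1/320 → 1/250 → 1/200 → 1/160 → 1/125 → 1/100 → 1/80.

1/80s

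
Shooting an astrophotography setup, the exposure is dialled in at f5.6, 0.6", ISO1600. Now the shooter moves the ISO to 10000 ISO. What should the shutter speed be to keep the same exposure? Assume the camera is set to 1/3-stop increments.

1/10s

ISO: 1600 → 2000 → 2500 → 3200 → 4000 → 5000 → 6400 → 8000 → 10000 — 2 2/3 stops higher (brighter).
Need 2 2/3 stops darker from the shutter speed: 0.6 → 0.5 → 0.4 → 0.3 → 1/4 → 1/5 → 1/6 → 1/8 → 1/10.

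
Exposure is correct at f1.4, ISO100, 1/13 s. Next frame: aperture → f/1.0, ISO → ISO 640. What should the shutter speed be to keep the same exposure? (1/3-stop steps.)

1/160s

Aperture: f/1.4 → f/1.2 → f/1.1 → f/1.0 — 1 stop larger aperture (brighter).
ISO: 100 → 125 → 160 → 200 → 250 → 320 → 400 → 500 → 640 — 2 2/3 stops raised (brighter).
Net change so far: 3 2/3 stops brighter. Offset with the shutter speed: 1/13 → 1/15 → 1/20 → 1/25 → 1/30 → 1/40 → 1/50 → 1/60 → 1/80 → 1/100 → 1/125 → 1/160.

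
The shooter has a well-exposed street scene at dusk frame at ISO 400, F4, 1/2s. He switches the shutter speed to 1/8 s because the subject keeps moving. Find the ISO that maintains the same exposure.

ISO 1600

Shutter speed: 1/2 → 1/4 → 1/8 — 2 stops shorter (darker).
Need 2 stops brighter from the ISO: 400 → 800 → 1600.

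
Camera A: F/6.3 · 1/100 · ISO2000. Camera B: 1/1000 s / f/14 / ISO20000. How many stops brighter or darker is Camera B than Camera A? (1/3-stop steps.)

2 1/3 stops darker

Aperture: f/6.3 → f/7.1 → f/8 → f/9 → f/10 → f/11 → f/13 → f/14 — 2 1/3 stops narrower (darker).
Shutter speed: 1/100 → 1/125 → 1/160 → 1/200 → 1/250 → 1/320 → 1/400 → 1/500 → 1/640 → 1/800 → 1/1000 — 3 1/3 stops shorter (darker).
ISO: 2000 → 2500 → 3200 → 4000 → 5000 → 6400 → 8000 → 10000 → 12800 → 16000 → 20000 — 3 1/3 stops raised (brighter).
Net: −2 1/3 −3 1/3 +3 1/3 = −2 1/3 stops.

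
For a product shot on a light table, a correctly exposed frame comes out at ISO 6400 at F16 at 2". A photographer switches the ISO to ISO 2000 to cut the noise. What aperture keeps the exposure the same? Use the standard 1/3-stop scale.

ISO: 6400 → 5000 → 4000 → 3200 → 2500 → 2000 — 1 2/3 stops lower (darker).
Need 1 2/3 stops brighter from the aperture: f/16 → f/14 → f/13 → f/11 → f/10 → f/9.

f/9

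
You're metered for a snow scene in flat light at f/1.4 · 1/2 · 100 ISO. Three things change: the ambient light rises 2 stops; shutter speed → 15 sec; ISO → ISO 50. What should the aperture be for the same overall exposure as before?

f/11

Scene light: 2 stops brighter.
Shutter speed: 1/2 → 1 → 2 → 4 → 8 → 15 — 5 stops longer (brighter).
ISO: 100 → 50 — 1 stop dropped (darker).
Net so far: 6 stops brighter. Aperture: f/1.4 → f/2 → f/2.8 → f/4 → f/5.6 → f/8 → f/11.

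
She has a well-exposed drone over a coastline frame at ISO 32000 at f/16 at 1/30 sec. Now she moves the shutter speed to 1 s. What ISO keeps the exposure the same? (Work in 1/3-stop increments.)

ISO 1000

Shutter speed: 1/30 → 1/25 → 1/20 → 1/15 → 1/13 → 1/10 → 1/8 → 1/6 → 1/5 → 1/4 → 0.3 → 0.4 → 0.5 → 0.6 → 0.8 → 1 — 5 stops slower (brighter).
Need 5 stops darker from the ISO: 32000 → 25600 → 20000 → 16000 → 12800 → 10000 → 8000 → 6400 → 5000 → 4000 → 3200 → 2500 → 2000 → 1600 → 1250 → 1000.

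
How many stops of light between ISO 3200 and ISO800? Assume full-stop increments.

3200 → 1600 → 800 — count the steps: 2 stops.

2 stops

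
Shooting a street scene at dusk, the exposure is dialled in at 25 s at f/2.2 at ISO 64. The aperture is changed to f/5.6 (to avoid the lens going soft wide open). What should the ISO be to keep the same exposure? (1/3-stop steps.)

ISO 400

Aperture: f/2.2 → f/2.5 → f/2.8 → f/3.2 → f/3.5 → f/4 → f/4.5 → f/5 → f/5.6 — 2 2/3 stops stopped down (darker).
Need 2 2/3 stops brighter from the ISO: 64 → 80 → 100 → 125 → 160 → 200 → 250 → 320 → 400.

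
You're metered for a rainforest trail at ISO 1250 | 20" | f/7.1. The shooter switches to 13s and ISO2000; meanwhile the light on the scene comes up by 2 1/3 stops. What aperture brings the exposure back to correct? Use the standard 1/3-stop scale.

f/16

Scene light: 2 1/3 stops brighter.
Shutter speed: 20 → 15 → 13 — 2/3 stop shorter (darker).
ISO: 1250 → 1600 → 2000 — 2/3 stop higher (brighter).
Net so far: 2 1/3 stops brighter. Aperture: f/7.1 → f/8 → f/9 → f/10 → f/11 → f/13 → f/14 → f/16.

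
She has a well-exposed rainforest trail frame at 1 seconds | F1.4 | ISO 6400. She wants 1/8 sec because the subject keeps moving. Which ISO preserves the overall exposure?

ISO 51200

Shutter speed: 1 → 1/2 → 1/4 → 1/8 — 3 stops faster (darker).
Need 3 stops brighter from the ISO: 6400 → 12800 → 25600 → 51200.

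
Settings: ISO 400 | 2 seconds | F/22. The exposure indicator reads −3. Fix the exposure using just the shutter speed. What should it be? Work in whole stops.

15 s

Underexposed by 3 stops → need 3 stops brighter.
Shutter speed: 2 → 4 → 8 → 15.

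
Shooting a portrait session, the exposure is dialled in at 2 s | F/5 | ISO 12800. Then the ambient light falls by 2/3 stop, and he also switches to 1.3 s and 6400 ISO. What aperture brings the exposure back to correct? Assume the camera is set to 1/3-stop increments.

Scene light: 2/3 stop darker.
Shutter speed: 2 → 1.6 → 1.3 — 2/3 stop shorter (darker).
ISO: 12800 → 10000 → 8000 → 6400 — 1 stop lower (darker).
Net so far: 2 1/3 stops darker. Aperture: f/5 → f/4.5 → f/4 → f/3.5 → f/3.2 → f/2.8 → f/2.5 → f/2.2.

f/2.2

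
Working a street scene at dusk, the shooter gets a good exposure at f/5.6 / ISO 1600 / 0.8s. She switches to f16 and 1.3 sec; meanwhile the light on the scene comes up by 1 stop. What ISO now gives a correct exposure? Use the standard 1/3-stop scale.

ISO 4000

Scene light: 1 stop brighter.
Aperture: f/5.6 → f/6.3 → f/7.1 → f/8 → f/9 → f/10 → f/11 → f/13 → f/14 → f/16 — 3 stops smaller aperture (darker).
Shutter speed: 0.8 → 1 → 1.3 — 2/3 stop longer (brighter).
Net so far: 1 1/3 stops darker. ISO: 1600 → 2000 → 2500 → 3200 → 4000.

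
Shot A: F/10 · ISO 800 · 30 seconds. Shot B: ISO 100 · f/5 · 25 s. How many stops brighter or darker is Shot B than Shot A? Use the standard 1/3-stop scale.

Aperture: f/10 → f/9 → f/8 → f/7.1 → f/6.3 → f/5.6 → f/5 — 2 stops opened up (brighter).
Shutter speed: 30 → 25 — 1/3 stop shorter (darker).
ISO: 800 → 640 → 500 → 400 → 320 → 250 → 200 → 160 → 125 → 100 — 3 stops dropped (darker).
Net: +2 −1/3 −3 = −1 1/3 stops.

1 1/3 stops darker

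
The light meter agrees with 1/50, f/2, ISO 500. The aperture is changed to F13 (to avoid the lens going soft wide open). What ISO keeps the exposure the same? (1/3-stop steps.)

Aperture: f/2 → f/2.2 → f/2.5 → f/2.8 → f/3.2 → f/3.5 → f/4 → f/4.5 → f/5 → f/5.6 → f/6.3 → f/7.1 → f/8 → f/9 → f/10 → f/11 → f/13 — 5 1/3 stops smaller aperture (darker).
Need 5 1/3 stops brighter from the ISO: 500 → 640 → 800 → 1000 → 1250 → 1600 → 2000 → 2500 → 3200 → 4000 → 5000 → 6400 → 8000 → 10000 → 12800 → 16000 → 20000.

ISO 20000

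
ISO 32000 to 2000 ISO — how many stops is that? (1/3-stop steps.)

32000 → 25600 → 20000 → 16000 → 12800 → 10000 → 8000 → 6400 → 5000 → 4000 → 3200 → 2500 → 2000 — count the steps: 12 third-stops = 4 stops.

4 stops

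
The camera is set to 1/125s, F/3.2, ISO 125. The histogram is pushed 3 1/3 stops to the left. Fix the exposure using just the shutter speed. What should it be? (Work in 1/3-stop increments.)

1/13s

Underexposed by 3 1/3 stops → need 3 1/3 stops brighter.
Shutter speed: 1/125 → 1/100 → 1/80 → 1/60 → 1/50 → 1/40 → 1/30 → 1/25 → 1/20 → 1/15 → 1/13.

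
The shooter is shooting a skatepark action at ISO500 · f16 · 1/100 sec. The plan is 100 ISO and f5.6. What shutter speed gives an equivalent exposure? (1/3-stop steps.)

1/160s

ISO: 500 → 400 → 320 → 250 → 200 → 160 → 125 → 100 — 2 1/3 stops dropped (darker).
Aperture: f/16 → f/14 → f/13 → f/11 → f/10 → f/9 → f/8 → f/7.1 → f/6.3 → f/5.6 — 3 stops wider (brighter).
Net change so far: 2/3 stop brighter. Offset with the shutter speed: 1/100 → 1/125 → 1/160.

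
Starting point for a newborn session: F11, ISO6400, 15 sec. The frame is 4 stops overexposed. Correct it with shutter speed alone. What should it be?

Overexposed by 4 stops → need 4 stops darker.
Shutter speed: 15 → 8 → 4 → 2 → 1.

1 s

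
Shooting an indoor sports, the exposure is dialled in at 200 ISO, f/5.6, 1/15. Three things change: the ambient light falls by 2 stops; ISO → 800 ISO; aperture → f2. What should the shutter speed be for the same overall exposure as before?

Scene light: 2 stops darker.
ISO: 200 → 400 → 800 — 2 stops raised (brighter).
Aperture: f/5.6 → f/4 → f/2.8 → f/2 — 3 stops wider (brighter).
Net so far: 3 stops brighter. Shutter speed: 1/15 → 1/30 → 1/60 → 1/125.

1/125s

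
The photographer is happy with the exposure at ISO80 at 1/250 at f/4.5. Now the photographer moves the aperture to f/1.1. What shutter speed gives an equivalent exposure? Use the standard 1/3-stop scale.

Aperture: f/4.5 → f/4 → f/3.5 → f/3.2 → f/2.8 → f/2.5 → f/2.2 → f/2 → f/1.8 → f/1.6 → f/1.4 → f/1.2 → f/1.1 — 4 stops opened up (brighter).
Need 4 stops darker from the shutter speed: 1/250 → 1/320 → 1/400 → 1/500 → 1/640 → 1/800 → 1/1000 → 1/1250 → 1/1600 → 1/2000 → 1/2500 → 1/3200 → 1/4000.

1/4000s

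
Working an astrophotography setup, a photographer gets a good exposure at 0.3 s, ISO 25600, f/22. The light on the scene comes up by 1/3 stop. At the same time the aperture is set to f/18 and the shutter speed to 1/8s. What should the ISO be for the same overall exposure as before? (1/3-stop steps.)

Scene light: 1/3 stop brighter.
Aperture: f/22 → f/20 → f/18 — 2/3 stop wider (brighter).
Shutter speed: 0.3 → 1/4 → 1/5 → 1/6 → 1/8 — 1 1/3 stops shorter (darker).
Net so far: 1/3 stop darker. ISO: 25600 → 32000.

ISO 32000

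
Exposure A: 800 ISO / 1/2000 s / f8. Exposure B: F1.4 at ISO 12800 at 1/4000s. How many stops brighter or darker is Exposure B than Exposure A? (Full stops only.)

Aperture: f/8 → f/5.6 → f/4 → f/2.8 → f/2 → f/1.4 — 5 stops larger aperture (brighter).
Shutter speed: 1/2000 → 1/4000 — 1 stop faster (darker).
ISO: 800 → 1600 → 3200 → 6400 → 12800 — 4 stops higher (brighter).
Net: +5 −1 +4 = +8 stops.

8 stops brighter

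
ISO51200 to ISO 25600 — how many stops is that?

1 stop

51200 → 25600 — count the steps: 1 stop.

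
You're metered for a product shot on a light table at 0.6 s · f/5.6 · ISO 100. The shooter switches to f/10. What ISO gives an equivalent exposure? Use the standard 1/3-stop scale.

ISO 320

Aperture: f/5.6 → f/6.3 → f/7.1 → f/8 → f/9 → f/10 — 1 2/3 stops narrower (darker).
Need 1 2/3 stops brighter from the ISO: 100 → 125 → 160 → 200 → 250 → 320.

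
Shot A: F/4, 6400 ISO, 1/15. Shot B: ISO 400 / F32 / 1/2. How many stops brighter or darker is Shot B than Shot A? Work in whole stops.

Aperture: f/4 → f/5.6 → f/8 → f/11 → f/16 → f/22 → f/32 — 6 stops stopped down (darker).
Shutter speed: 1/15 → 1/8 → 1/4 → 1/2 — 3 stops longer (brighter).
ISO: 6400 → 3200 → 1600 → 800 → 400 — 4 stops dropped (darker).
Net: −6 +3 −4 = −7 stops.

7 stops darker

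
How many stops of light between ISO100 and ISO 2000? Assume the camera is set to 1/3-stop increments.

4 1/3 stops

100 → 125 → 160 → 200 → 250 → 320 → 400 → 500 → 640 → 800 → 1000 → 1250 → 1600 → 2000 — count the steps: 13 third-stops = 4 1/3 stops.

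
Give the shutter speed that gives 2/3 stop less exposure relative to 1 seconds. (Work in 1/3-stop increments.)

0.6 s

Shutter speed: 1 → 0.8 → 0.6 — 2/3 stop faster (darker).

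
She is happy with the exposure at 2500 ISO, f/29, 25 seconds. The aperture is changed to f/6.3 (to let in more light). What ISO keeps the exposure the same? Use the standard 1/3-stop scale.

Aperture: f/29 → f/25 → f/22 → f/20 → f/18 → f/16 → f/14 → f/13 → f/11 → f/10 → f/9 → f/8 → f/7.1 → f/6.3 — 4 1/3 stops wider (brighter).
Need 4 1/3 stops darker from the ISO: 2500 → 2000 → 1600 → 1250 → 1000 → 800 → 640 → 500 → 400 → 320 → 250 → 200 → 160 → 125.

ISO 125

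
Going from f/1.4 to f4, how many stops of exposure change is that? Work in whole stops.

f/1.4 → f/2 → f/2.8 → f/4 — count the steps: 3 stops.

3 stops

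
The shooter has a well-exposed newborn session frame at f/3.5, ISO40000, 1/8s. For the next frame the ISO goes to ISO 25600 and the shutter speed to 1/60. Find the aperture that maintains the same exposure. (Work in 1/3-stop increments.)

ISO: 40000 → 32000 → 25600 — 2/3 stop dropped (darker).
Shutter speed: 1/8 → 1/10 → 1/13 → 1/15 → 1/20 → 1/25 → 1/30 → 1/40 → 1/50 → 1/60 — 3 stops shorter (darker).
Net change so far: 3 2/3 stops darker. Offset with the aperture: f/3.5 → f/3.2 → f/2.8 → f/2.5 → f/2.2 → f/2 → f/1.8 → f/1.6 → f/1.4 → f/1.2 → f/1.1 → f/1.0.

f/1.0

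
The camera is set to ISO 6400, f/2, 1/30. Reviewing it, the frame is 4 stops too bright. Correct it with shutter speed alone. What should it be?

1/500s

Overexposed by 4 stops → need 4 stops darker.
Shutter speed: 1/30 → 1/60 → 1/125 → 1/250 → 1/500.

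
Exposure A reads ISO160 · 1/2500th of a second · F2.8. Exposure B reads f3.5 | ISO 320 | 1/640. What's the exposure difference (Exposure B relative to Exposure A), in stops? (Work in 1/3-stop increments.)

2 1/3 stops brighter

Aperture: f/2.8 → f/3.2 → f/3.5 — 2/3 stop stopped down (darker).
Shutter speed: 1/2500 → 1/2000 → 1/1600 → 1/1250 → 1/1000 → 1/800 → 1/640 — 2 stops slower (brighter).
ISO: 160 → 200 → 250 → 320 — 1 stop raised (brighter).
Net: −2/3 +2 +1 = +2 1/3 stops.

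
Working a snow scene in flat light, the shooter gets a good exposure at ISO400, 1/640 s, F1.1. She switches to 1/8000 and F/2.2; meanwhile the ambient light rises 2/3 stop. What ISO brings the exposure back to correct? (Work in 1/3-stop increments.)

Scene light: 2/3 stop brighter.
Shutter speed: 1/640 → 1/800 → 1/1000 → 1/1250 → 1/1600 → 1/2000 → 1/2500 → 1/3200 → 1/4000 → 1/5000 → 1/6400 → 1/8000 — 3 2/3 stops shorter (darker).
Aperture: f/1.1 → f/1.2 → f/1.4 → f/1.6 → f/1.8 → f/2 → f/2.2 — 2 stops smaller aperture (darker).
Net so far: 5 stops darker. ISO: 400 → 500 → 640 → 800 → 1000 → 1250 → 1600 → 2000 → 2500 → 3200 → 4000 → 5000 → 6400 → 8000 → 10000 → 12800.

ISO 12800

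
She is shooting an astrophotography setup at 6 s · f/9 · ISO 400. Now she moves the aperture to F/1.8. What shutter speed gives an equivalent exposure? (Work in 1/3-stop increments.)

Aperture: f/9 → f/8 → f/7.1 → f/6.3 → f/5.6 → f/5 → f/4.5 → f/4 → f/3.5 → f/3.2 → f/2.8 → f/2.5 → f/2.2 → f/2 → f/1.8 — 4 2/3 stops opened up (brighter).
Need 4 2/3 stops darker from the shutter speed: 6 → 5 → 4 → 3.2 → 2.5 → 2 → 1.6 → 1.3 → 1 → 0.8 → 0.6 → 0.5 → 0.4 → 0.3 → 1/4.

1/4s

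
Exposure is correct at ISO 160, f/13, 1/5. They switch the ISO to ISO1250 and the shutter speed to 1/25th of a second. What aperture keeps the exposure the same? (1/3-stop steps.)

ISO: 160 → 200 → 250 → 320 → 400 → 500 → 640 → 800 → 1000 → 1250 — 3 stops raised (brighter).
Shutter speed: 1/5 → 1/6 → 1/8 → 1/10 → 1/13 → 1/15 → 1/20 → 1/25 — 2 1/3 stops faster (darker).
Net change so far: 2/3 stop brighter. Offset with the aperture: f/13 → f/14 → f/16.

f/16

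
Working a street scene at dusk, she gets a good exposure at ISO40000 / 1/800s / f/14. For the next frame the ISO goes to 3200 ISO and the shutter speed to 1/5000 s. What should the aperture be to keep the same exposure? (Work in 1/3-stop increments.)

f/1.6

ISO: 40000 → 32000 → 25600 → 20000 → 16000 → 12800 → 10000 → 8000 → 6400 → 5000 → 4000 → 3200 — 3 2/3 stops dropped (darker).
Shutter speed: 1/800 → 1/1000 → 1/1250 → 1/1600 → 1/2000 → 1/2500 → 1/3200 → 1/4000 → 1/5000 — 2 2/3 stops shorter (darker).
Net change so far: 6 1/3 stops darker. Offset with the aperture: f/14 → f/13 → f/11 → f/10 → f/9 → f/8 → f/7.1 → f/6.3 → f/5.6 → f/5 → f/4.5 → f/4 → f/3.5 → f/3.2 → f/2.8 → f/2.5 → f/2.2 → f/2 → f/1.8 → f/1.6.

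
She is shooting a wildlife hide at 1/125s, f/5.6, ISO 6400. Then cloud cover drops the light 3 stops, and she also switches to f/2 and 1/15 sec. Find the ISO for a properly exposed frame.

Scene light: 3 stops darker.
Aperture: f/5.6 → f/4 → f/2.8 → f/2 — 3 stops wider (brighter).
Shutter speed: 1/125 → 1/60 → 1/30 → 1/15 — 3 stops longer (brighter).
Net so far: 3 stops brighter. ISO: 6400 → 3200 → 1600 → 800.

ISO 800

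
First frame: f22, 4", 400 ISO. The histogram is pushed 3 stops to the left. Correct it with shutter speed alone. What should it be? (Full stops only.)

30 s

Underexposed by 3 stops → need 3 stops brighter.
Shutter speed: 4 → 8 → 15 → 30.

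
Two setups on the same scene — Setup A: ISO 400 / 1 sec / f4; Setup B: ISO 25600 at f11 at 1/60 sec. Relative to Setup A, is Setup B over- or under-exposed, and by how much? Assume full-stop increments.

3 stops darker

Aperture: f/4 → f/5.6 → f/8 → f/11 — 3 stops narrower (darker).
Shutter speed: 1 → 1/2 → 1/4 → 1/8 → 1/15 → 1/30 → 1/60 — 6 stops shorter (darker).
ISO: 400 → 800 → 1600 → 3200 → 6400 → 12800 → 25600 — 6 stops higher (brighter).
Net: −3 −6 +6 = −3 stops.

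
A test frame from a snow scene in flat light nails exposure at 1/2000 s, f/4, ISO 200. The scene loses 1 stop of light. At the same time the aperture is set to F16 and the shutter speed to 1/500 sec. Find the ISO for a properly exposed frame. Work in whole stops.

Scene light: 1 stop darker.
Aperture: f/4 → f/5.6 → f/8 → f/11 → f/16 — 4 stops smaller aperture (darker).
Shutter speed: 1/2000 → 1/1000 → 1/500 — 2 stops longer (brighter).
Net so far: 3 stops darker. ISO: 200 → 400 → 800 → 1600.

ISO 1600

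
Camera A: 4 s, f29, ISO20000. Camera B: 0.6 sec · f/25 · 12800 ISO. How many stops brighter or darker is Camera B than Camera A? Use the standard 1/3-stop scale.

Aperture: f/29 → f/25 — 1/3 stop wider (brighter).
Shutter speed: 4 → 3.2 → 2.5 → 2 → 1.6 → 1.3 → 1 → 0.8 → 0.6 — 2 2/3 stops faster (darker).
ISO: 20000 → 16000 → 12800 — 2/3 stop lower (darker).
Net: +1/3 −2 2/3 −2/3 = −3 stops.

3 stops darker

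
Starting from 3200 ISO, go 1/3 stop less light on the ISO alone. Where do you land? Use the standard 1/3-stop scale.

ISO 2500

ISO: 3200 → 2500 — 1/3 stop lower (darker).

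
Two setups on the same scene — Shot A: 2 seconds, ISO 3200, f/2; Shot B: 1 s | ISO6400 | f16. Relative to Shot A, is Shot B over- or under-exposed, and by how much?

6 stops darker

Aperture: f/2 → f/2.8 → f/4 → f/5.6 → f/8 → f/11 → f/16 — 6 stops stopped down (darker).
Shutter speed: 2 → 1 — 1 stop faster (darker).
ISO: 3200 → 6400 — 1 stop higher (brighter).
Net: −6 −1 +1 = −6 stops.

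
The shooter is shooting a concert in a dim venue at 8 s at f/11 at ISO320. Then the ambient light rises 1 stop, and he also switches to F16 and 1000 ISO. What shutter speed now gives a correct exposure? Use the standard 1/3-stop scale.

Scene light: 1 stop brighter.
Aperture: f/11 → f/13 → f/14 → f/16 — 1 stop narrower (darker).
ISO: 320 → 400 → 500 → 640 → 800 → 1000 — 1 2/3 stops higher (brighter).
Net so far: 1 2/3 stops brighter. Shutter speed: 8 → 6 → 5 → 4 → 3.2 → 2.5.

2.5 s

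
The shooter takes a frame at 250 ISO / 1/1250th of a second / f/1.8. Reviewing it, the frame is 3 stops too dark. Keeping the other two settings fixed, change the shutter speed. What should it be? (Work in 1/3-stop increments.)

1/160s

Underexposed by 3 stops → need 3 stops brighter.
Shutter speed: 1/1250 → 1/1000 → 1/800 → 1/640 → 1/500 → 1/400 → 1/320 → 1/250 → 1/200 → 1/160.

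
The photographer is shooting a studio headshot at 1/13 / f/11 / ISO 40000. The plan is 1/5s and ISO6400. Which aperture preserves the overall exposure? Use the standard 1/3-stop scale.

f/7.1

Shutter speed: 1/13 → 1/10 → 1/8 → 1/6 → 1/5 — 1 1/3 stops slower (brighter).
ISO: 40000 → 32000 → 25600 → 20000 → 16000 → 12800 → 10000 → 8000 → 6400 — 2 2/3 stops lower (darker).
Net change so far: 1 1/3 stops darker. Offset with the aperture: f/11 → f/10 → f/9 → f/8 → f/7.1.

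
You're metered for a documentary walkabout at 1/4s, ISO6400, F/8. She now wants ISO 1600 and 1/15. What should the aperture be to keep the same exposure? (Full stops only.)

f/2

ISO: 6400 → 3200 → 1600 — 2 stops dropped (darker).
Shutter speed: 1/4 → 1/8 → 1/15 — 2 stops faster (darker).
Net change so far: 4 stops darker. Offset with the aperture: f/8 → f/5.6 → f/4 → f/2.8 → f/2.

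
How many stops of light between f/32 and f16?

f/32 → f/22 → f/16 — count the steps: 2 stops.

2 stops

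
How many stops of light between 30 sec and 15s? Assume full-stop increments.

1 stop

30 → 15 — count the steps: 1 stop.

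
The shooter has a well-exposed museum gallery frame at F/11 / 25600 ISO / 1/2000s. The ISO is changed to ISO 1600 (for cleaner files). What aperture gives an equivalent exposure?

f/2.8

ISO: 25600 → 12800 → 6400 → 3200 → 1600 — 4 stops dropped (darker).
Need 4 stops brighter from the aperture: f/11 → f/8 → f/5.6 → f/4 → f/2.8.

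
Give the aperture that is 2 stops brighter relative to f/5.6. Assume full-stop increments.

f/2.8

Aperture: f/5.6 → f/4 → f/2.8 — 2 stops wider (brighter).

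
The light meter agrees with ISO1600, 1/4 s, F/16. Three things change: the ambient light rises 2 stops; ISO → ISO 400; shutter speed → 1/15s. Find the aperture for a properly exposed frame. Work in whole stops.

f/8

Scene light: 2 stops brighter.
ISO: 1600 → 800 → 400 — 2 stops lower (darker).
Shutter speed: 1/4 → 1/8 → 1/15 — 2 stops faster (darker).
Net so far: 2 stops darker. Aperture: f/16 → f/11 → f/8.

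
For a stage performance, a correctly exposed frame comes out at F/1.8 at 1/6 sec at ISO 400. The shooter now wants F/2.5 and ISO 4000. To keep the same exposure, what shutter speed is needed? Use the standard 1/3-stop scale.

1/30s

Aperture: f/1.8 → f/2 → f/2.2 → f/2.5 — 1 stop smaller aperture (darker).
ISO: 400 → 500 → 640 → 800 → 1000 → 1250 → 1600 → 2000 → 2500 → 3200 → 4000 — 3 1/3 stops raised (brighter).
Net change so far: 2 1/3 stops brighter. Offset with the shutter speed: 1/6 → 1/8 → 1/10 → 1/13 → 1/15 → 1/20 → 1/25 → 1/30.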